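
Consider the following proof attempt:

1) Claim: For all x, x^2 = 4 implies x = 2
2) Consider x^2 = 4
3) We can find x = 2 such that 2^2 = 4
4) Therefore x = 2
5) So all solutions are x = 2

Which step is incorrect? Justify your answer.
Step 4: Therefore x = 2

Step 4 incorrectly concludes that x = 2 is the only solution. The proof shows that x = 2 is A solution (existence), but does not show it is the ONLY solution (uniqueness). In fact, x = -2 is also a solution since (-2)^2 = 4. Finding one solution doesn't prove there are no others.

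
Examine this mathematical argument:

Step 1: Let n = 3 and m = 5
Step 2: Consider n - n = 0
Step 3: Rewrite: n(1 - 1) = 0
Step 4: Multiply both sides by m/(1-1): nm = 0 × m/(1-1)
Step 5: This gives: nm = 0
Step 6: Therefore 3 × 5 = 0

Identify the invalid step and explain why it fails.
Step 4: Multiply both sides by m/(1-1): nm = 0 × m/(1-1)

Step 4 multiplies both sides by m/(1-1). However, 1-1 = 0, so this is multiplication by m/0, which is undefined. We cannot multiply by an undefined expression.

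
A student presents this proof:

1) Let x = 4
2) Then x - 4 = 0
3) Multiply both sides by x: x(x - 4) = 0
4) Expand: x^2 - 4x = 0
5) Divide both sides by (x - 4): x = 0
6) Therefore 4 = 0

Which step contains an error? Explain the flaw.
Step 5: Divide both sides by (x - 4): x = 0

Step 5 divides both sides by (x - 4). However, since x = 4, we have (x - 4) = 0. Division by zero is undefined, making this step invalid.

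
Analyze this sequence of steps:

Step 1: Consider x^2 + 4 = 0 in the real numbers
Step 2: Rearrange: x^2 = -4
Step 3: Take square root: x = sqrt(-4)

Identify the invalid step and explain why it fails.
Step 3: Take square root: x = sqrt(-4)

Step 3 takes the square root of -4, which is negative. In the real number system, the square root of a negative number is undefined. The equation x^2 + 4 = 0 has no real solutions. Square roots of negative numbers only exist in the complex numbers.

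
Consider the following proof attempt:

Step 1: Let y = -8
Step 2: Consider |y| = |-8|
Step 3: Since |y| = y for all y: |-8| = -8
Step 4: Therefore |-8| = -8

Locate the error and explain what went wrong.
Step 3: Since |y| = y for all y: |-8| = -8

Step 3 incorrectly states that |y| = y for all y. The correct definition is |y| = y when y >= 0, and |y| = -y when y < 0. Since -8 < 0, we have |-8| = -(-8) = 8, not -8.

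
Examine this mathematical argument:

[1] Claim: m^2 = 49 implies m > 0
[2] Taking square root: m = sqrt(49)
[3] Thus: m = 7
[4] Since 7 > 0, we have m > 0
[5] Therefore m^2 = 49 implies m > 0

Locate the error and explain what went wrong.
Step 2: Taking square root: m = sqrt(49)

Step 2 takes the square root and assumes the positive root only. The equation m^2 = 49 actually has two solutions: m = 7 and m = -7. The proof silently assumes m > 0 without justification, then uses this assumption to conclude m > 0, which is circular. The counterexample m = -7 shows the claim is false.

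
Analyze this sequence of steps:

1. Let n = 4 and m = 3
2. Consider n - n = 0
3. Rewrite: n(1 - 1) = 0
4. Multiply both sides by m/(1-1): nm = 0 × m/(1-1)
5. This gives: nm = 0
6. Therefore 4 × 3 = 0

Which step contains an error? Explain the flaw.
Step 4: Multiply both sides by m/(1-1): nm = 0 × m/(1-1)

Step 4 multiplies both sides by m/(1-1). However, 1-1 = 0, so this is multiplication by m/0, which is undefined. We cannot multiply by an undefined expression.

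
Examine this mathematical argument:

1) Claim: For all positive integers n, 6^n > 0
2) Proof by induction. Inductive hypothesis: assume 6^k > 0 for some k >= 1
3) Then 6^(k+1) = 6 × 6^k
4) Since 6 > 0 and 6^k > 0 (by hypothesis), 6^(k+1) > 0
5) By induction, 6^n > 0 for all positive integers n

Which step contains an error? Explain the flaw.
Step 5: By induction, 6^n > 0 for all positive integers n

Step 5 concludes the proof by induction, but no base case was ever established. A valid induction proof requires: (1) a base case proving 6^1 > 0, and (2) an inductive step showing IF 6^k > 0 THEN 6^(k+1) > 0. Steps 2-4 correctly establish the inductive step, but without the base case the conclusion in step 5 does not follow.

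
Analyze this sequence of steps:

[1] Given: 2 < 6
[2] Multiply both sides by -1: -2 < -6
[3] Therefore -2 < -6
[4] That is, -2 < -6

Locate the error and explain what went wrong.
Step 2: Multiply both sides by -1: -2 < -6

Step 2 multiplies both sides by -1 but fails to reverse the inequality sign. When multiplying (or dividing) an inequality by a negative number, the direction must be reversed. Since 2 < 6, we should get -2 > -6, i.e., -2 > -6.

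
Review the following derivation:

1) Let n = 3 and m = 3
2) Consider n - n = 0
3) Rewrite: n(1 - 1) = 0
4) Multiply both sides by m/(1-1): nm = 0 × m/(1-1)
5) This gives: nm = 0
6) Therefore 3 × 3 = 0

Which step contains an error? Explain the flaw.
Step 4: Multiply both sides by m/(1-1): nm = 0 × m/(1-1)

Step 4 multiplies both sides by m/(1-1). However, 1-1 = 0, so this is multiplication by m/0, which is undefined. We cannot multiply by an undefined expression.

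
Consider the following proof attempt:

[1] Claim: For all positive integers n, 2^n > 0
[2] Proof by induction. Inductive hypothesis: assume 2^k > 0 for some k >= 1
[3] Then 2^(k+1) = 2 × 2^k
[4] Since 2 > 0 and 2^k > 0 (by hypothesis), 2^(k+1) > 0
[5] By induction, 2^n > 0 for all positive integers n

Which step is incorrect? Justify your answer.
Step 5: By induction, 2^n > 0 for all positive integers n

Step 5 concludes the proof by induction, but no base case was ever established. A valid induction proof requires: (1) a base case proving 2^1 > 0, and (2) an inductive step showing IF 2^k > 0 THEN 2^(k+1) > 0. Steps 2-4 correctly establish the inductive step, but without the base case the conclusion in step 5 does not follow.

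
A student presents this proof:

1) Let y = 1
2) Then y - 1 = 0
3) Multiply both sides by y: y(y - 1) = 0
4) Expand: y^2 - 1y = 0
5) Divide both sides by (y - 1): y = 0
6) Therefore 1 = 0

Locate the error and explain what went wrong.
Step 5: Divide both sides by (y - 1): y = 0

Step 5 divides both sides by (y - 1). However, since y = 1, we have (y - 1) = 0. Division by zero is undefined, making this step invalid.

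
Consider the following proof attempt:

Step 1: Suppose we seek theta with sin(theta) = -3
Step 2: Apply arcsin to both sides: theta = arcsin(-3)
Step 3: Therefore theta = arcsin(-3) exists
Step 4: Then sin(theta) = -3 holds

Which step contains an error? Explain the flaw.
Step 2: Apply arcsin to both sides: theta = arcsin(-3)

Step 2 applies arcsin to -3. However, arcsin(x) is only defined for x in [-1, 1] because sin(theta) can only produce values in that range. Since |-3| > 1, arcsin(-3) is undefined. There is no angle whose sine equals -3.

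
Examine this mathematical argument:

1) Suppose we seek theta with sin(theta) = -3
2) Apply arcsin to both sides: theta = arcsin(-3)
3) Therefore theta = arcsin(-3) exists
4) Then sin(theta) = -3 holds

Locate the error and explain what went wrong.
Step 2: Apply arcsin to both sides: theta = arcsin(-3)

Step 2 applies arcsin to -3. However, arcsin(x) is only defined for x in [-1, 1] because sin(theta) can only produce values in that range. Since |-3| > 1, arcsin(-3) is undefined. There is no angle whose sine equals -3.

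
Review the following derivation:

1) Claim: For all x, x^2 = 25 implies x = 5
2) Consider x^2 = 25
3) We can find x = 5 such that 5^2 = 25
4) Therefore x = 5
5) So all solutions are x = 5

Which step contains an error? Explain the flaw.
Step 4: Therefore x = 5

Step 4 incorrectly concludes that x = 5 is the only solution. The proof shows that x = 5 is A solution (existence), but does not show it is the ONLY solution (uniqueness). In fact, x = -5 is also a solution since (-5)^2 = 25. Finding one solution doesn't prove there are no others.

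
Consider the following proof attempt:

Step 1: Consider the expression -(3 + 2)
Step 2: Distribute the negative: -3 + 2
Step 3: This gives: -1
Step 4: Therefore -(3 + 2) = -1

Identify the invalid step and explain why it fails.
Step 2: Distribute the negative: -3 + 2

Step 2 incorrectly distributes the negative sign. The correct distribution is -(3 + 2) = -3 - 2 = -5. The negative must be applied to both terms, not just the first. The error treats -(3 + 2) as -3 + 2, which equals -1 instead of -5.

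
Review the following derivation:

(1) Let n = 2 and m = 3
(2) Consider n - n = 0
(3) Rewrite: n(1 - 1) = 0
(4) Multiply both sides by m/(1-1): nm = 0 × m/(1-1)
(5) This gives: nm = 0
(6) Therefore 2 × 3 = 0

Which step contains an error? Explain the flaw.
Step 4: Multiply both sides by m/(1-1): nm = 0 × m/(1-1)

Step 4 multiplies both sides by m/(1-1). However, 1-1 = 0, so this is multiplication by m/0, which is undefined. We cannot multiply by an undefined expression.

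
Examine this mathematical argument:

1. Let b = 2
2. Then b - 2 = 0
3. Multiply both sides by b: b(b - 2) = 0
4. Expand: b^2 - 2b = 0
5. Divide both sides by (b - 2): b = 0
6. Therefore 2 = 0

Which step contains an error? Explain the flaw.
Step 5: Divide both sides by (b - 2): b = 0

Step 5 divides both sides by (b - 2). However, since b = 2, we have (b - 2) = 0. Division by zero is undefined, making this step invalid.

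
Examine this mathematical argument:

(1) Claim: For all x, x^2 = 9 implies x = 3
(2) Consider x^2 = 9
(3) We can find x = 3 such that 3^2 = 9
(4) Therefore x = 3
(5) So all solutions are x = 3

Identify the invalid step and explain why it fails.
Step 4: Therefore x = 3

Step 4 incorrectly concludes that x = 3 is the only solution. The proof shows that x = 3 is A solution (existence), but does not show it is the ONLY solution (uniqueness). In fact, x = -3 is also a solution since (-3)^2 = 9. Finding one solution doesn't prove there are no others.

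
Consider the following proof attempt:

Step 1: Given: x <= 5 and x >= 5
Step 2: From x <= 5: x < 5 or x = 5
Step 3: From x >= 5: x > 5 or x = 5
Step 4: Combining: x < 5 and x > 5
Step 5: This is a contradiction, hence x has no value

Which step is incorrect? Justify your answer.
Step 4: Combining: x < 5 and x > 5

Step 4 incorrectly combines the conditions. From x <= 5 and x >= 5, the intersection is x = 5. The error treats the 'or' cases as 'and' requirements. The correct conclusion is that x = 5 is the unique solution, not that no solution exists.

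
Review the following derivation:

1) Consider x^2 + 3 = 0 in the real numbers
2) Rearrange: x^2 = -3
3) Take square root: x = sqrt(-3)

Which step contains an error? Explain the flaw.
Step 3: Take square root: x = sqrt(-3)

Step 3 takes the square root of -3, which is negative. In the real number system, the square root of a negative number is undefined. The equation x^2 + 3 = 0 has no real solutions. Square roots of negative numbers only exist in the complex numbers.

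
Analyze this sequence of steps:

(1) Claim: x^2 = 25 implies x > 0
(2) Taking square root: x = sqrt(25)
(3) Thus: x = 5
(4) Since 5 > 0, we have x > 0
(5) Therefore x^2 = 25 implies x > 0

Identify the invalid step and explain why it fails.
Step 2: Taking square root: x = sqrt(25)

Step 2 takes the square root and assumes the positive root only. The equation x^2 = 25 actually has two solutions: x = 5 and x = -5. The proof silently assumes x > 0 without justification, then uses this assumption to conclude x > 0, which is circular. The counterexample x = -5 shows the claim is false.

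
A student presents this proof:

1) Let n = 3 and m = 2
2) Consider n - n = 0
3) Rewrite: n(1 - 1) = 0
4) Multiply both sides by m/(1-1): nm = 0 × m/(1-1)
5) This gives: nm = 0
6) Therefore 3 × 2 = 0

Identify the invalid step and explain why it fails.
Step 4: Multiply both sides by m/(1-1): nm = 0 × m/(1-1)

Step 4 multiplies both sides by m/(1-1). However, 1-1 = 0, so this is multiplication by m/0, which is undefined. We cannot multiply by an undefined expression.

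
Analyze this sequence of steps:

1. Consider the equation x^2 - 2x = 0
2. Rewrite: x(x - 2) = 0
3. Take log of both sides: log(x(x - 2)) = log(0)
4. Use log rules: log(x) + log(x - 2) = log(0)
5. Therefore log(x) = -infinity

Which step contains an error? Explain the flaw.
Step 3: Take log of both sides: log(x(x - 2)) = log(0)

Step 3 takes the logarithm of both sides, resulting in log(0) on the right side. The logarithm is only defined for positive numbers; log(0) is undefined (approaches negative infinity). This operation is invalid.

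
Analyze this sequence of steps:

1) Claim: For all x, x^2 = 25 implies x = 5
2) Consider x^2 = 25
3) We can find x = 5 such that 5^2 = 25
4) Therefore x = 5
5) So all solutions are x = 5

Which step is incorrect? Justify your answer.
Step 4: Therefore x = 5

Step 4 incorrectly concludes that x = 5 is the only solution. The proof shows that x = 5 is A solution (existence), but does not show it is the ONLY solution (uniqueness). In fact, x = -5 is also a solution since (-5)^2 = 25. Finding one solution doesn't prove there are no others.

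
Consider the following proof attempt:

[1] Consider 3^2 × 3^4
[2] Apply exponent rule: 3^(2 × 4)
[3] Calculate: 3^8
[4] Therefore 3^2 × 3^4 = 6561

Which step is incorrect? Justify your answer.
Step 2: Apply exponent rule: 3^(2 × 4)

Step 2 incorrectly states that a^b × a^c = a^(b×c). The correct rule is a^b × a^c = a^(b+c). The actual value is 3^2 × 3^4 = 3^6 = 729, not 3^8 = 6561.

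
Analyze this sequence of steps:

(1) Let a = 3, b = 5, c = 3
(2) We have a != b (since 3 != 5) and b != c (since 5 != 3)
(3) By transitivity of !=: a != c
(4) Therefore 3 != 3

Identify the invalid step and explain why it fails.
Step 3: By transitivity of !=: a != c

Step 3 incorrectly applies transitivity to the '!=' relation. Transitivity states: if a R b and b R c, then a R c. However, '!=' is not transitive. Counterexample: 3 != 5 and 5 != 3, but 3 = 3 (both equal 3). Transitivity holds for relations like <, <=, =, but not for !=.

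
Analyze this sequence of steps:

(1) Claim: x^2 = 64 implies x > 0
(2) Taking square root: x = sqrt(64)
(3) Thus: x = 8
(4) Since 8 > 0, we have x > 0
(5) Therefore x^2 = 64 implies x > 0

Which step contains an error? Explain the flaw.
Step 2: Taking square root: x = sqrt(64)

Step 2 takes the square root and assumes the positive root only. The equation x^2 = 64 actually has two solutions: x = 8 and x = -8. The proof silently assumes x > 0 without justification, then uses this assumption to conclude x > 0, which is circular. The counterexample x = -8 shows the claim is false.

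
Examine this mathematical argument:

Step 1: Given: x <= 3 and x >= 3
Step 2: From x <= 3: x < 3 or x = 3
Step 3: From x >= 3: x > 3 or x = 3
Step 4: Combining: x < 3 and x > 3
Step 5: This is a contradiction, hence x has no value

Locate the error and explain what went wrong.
Step 4: Combining: x < 3 and x > 3

Step 4 incorrectly combines the conditions. From x <= 3 and x >= 3, the intersection is x = 3. The error treats the 'or' cases as 'and' requirements. The correct conclusion is that x = 3 is the unique solution, not that no solution exists.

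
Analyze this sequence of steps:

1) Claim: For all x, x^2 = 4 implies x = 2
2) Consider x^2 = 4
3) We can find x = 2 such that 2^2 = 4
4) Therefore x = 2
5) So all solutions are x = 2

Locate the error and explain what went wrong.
Step 4: Therefore x = 2

Step 4 incorrectly concludes that x = 2 is the only solution. The proof shows that x = 2 is A solution (existence), but does not show it is the ONLY solution (uniqueness). In fact, x = -2 is also a solution since (-2)^2 = 4. Finding one solution doesn't prove there are no others.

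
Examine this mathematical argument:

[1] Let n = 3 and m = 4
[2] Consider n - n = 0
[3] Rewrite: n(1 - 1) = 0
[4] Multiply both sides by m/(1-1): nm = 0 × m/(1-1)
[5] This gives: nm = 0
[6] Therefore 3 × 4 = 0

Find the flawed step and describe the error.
Step 4: Multiply both sides by m/(1-1): nm = 0 × m/(1-1)

Step 4 multiplies both sides by m/(1-1). However, 1-1 = 0, so this is multiplication by m/0, which is undefined. We cannot multiply by an undefined expression.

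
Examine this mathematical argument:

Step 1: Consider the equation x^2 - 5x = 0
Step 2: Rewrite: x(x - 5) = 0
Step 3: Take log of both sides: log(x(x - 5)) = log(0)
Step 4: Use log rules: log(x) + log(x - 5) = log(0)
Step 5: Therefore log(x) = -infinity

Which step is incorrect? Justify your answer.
Step 3: Take log of both sides: log(x(x - 5)) = log(0)

Step 3 takes the logarithm of both sides, resulting in log(0) on the right side. The logarithm is only defined for positive numbers; log(0) is undefined (approaches negative infinity). This operation is invalid.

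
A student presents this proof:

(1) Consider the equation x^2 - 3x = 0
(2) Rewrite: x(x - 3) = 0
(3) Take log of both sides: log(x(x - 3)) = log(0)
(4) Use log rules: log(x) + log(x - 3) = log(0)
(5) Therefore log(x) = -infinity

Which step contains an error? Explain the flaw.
Step 3: Take log of both sides: log(x(x - 3)) = log(0)

Step 3 takes the logarithm of both sides, resulting in log(0) on the right side. The logarithm is only defined for positive numbers; log(0) is undefined (approaches negative infinity). This operation is invalid.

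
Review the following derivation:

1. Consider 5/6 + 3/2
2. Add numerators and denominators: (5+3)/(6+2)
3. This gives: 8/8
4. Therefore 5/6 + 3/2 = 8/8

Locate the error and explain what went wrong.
Step 2: Add numerators and denominators: (5+3)/(6+2)

Step 2 incorrectly adds fractions by separately adding numerators and denominators. This is wrong. The correct method requires a common denominator: 5/6 + 3/2 = (5×2 + 3×6)/(6×2) = 28/12 = 7/3. The method used gives 8/8, which is different.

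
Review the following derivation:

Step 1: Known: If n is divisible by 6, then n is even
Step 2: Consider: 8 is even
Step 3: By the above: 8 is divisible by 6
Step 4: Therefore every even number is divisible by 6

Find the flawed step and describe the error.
Step 3: By the above: 8 is divisible by 6

Step 3 commits the fallacy of affirming the consequent. The known fact 'divisible by 6 → even' does NOT imply 'even → divisible by 6'. That would be the converse, which is false. For example, 8 is even but 8 ÷ 6 = 1.33, which is not an integer.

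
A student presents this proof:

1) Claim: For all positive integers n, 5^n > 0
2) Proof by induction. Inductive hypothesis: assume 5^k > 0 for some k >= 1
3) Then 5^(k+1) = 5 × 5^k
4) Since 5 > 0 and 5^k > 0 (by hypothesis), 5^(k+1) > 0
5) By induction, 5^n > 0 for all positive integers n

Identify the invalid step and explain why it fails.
Step 5: By induction, 5^n > 0 for all positive integers n

Step 5 concludes the proof by induction, but no base case was ever established. A valid induction proof requires: (1) a base case proving 5^1 > 0, and (2) an inductive step showing IF 5^k > 0 THEN 5^(k+1) > 0. Steps 2-4 correctly establish the inductive step, but without the base case the conclusion in step 5 does not follow.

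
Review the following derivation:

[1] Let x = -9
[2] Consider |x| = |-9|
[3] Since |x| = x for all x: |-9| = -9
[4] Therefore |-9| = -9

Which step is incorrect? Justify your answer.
Step 3: Since |x| = x for all x: |-9| = -9

Step 3 incorrectly states that |x| = x for all x. The correct definition is |x| = x when x >= 0, and |x| = -x when x < 0. Since -9 < 0, we have |-9| = -(-9) = 9, not -9.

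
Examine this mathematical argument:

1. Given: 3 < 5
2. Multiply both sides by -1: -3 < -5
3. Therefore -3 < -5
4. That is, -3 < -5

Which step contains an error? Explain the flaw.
Step 2: Multiply both sides by -1: -3 < -5

Step 2 multiplies both sides by -1 but fails to reverse the inequality sign. When multiplying (or dividing) an inequality by a negative number, the direction must be reversed. Since 3 < 5, we should get -3 > -5, i.e., -3 > -5.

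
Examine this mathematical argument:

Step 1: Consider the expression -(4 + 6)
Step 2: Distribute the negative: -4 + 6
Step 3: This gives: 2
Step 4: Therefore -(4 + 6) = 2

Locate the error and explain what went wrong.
Step 2: Distribute the negative: -4 + 6

Step 2 incorrectly distributes the negative sign. The correct distribution is -(4 + 6) = -4 - 6 = -10. The negative must be applied to both terms, not just the first. The error treats -(4 + 6) as -4 + 6, which equals 2 instead of -10.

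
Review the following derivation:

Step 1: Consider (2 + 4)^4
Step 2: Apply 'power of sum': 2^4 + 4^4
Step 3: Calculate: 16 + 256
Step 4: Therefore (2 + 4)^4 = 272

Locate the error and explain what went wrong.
Step 2: Apply 'power of sum': 2^4 + 4^4

Step 2 incorrectly applies a non-existent rule '(a+b)^n = a^n + b^n'. This is false in general. The correct expansion uses the binomial theorem. The actual value is (2 + 4)^4 = 6^4 = 1296, not 272.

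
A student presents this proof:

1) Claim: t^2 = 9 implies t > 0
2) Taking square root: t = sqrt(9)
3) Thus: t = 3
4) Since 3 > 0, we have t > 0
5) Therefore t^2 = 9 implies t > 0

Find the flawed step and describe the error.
Step 2: Taking square root: t = sqrt(9)

Step 2 takes the square root and assumes the positive root only. The equation t^2 = 9 actually has two solutions: t = 3 and t = -3. The proof silently assumes t > 0 without justification, then uses this assumption to conclude t > 0, which is circular. The counterexample t = -3 shows the claim is false.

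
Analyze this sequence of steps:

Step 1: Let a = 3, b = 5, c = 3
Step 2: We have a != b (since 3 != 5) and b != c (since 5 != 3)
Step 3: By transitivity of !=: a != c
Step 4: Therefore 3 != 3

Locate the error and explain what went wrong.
Step 3: By transitivity of !=: a != c

Step 3 incorrectly applies transitivity to the '!=' relation. Transitivity states: if a R b and b R c, then a R c. However, '!=' is not transitive. Counterexample: 3 != 5 and 5 != 3, but 3 = 3 (both equal 3). Transitivity holds for relations like <, <=, =, but not for !=.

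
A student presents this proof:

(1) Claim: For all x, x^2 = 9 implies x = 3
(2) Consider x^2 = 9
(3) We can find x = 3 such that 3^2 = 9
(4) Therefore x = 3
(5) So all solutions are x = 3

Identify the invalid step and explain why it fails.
Step 4: Therefore x = 3

Step 4 incorrectly concludes that x = 3 is the only solution. The proof shows that x = 3 is A solution (existence), but does not show it is the ONLY solution (uniqueness). In fact, x = -3 is also a solution since (-3)^2 = 9. Finding one solution doesn't prove there are no others.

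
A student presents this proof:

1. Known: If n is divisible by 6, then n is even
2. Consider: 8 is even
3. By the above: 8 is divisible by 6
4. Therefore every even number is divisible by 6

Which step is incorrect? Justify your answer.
Step 3: By the above: 8 is divisible by 6

Step 3 commits the fallacy of affirming the consequent. The known fact 'divisible by 6 → even' does NOT imply 'even → divisible by 6'. That would be the converse, which is false. For example, 8 is even but 8 ÷ 6 = 1.33, which is not an integer.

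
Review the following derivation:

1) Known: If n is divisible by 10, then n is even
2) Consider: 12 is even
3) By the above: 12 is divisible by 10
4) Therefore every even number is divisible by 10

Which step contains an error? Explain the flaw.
Step 3: By the above: 12 is divisible by 10

Step 3 commits the fallacy of affirming the consequent. The known fact 'divisible by 10 → even' does NOT imply 'even → divisible by 10'. That would be the converse, which is false. For example, 12 is even but 12 ÷ 10 = 1.20, which is not an integer.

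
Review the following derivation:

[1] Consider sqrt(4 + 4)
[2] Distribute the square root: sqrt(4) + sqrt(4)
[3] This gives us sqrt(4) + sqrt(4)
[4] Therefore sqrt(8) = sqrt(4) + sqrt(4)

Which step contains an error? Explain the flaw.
Step 2: Distribute the square root: sqrt(4) + sqrt(4)

Step 2 incorrectly 'distributes' the square root over addition. The square root function does not distribute: sqrt(a + b) ≠ sqrt(a) + sqrt(b). In fact, sqrt(4 + 4) = sqrt(8) ≈ 2.8284, while sqrt(4) + sqrt(4) ≈ 4.0000.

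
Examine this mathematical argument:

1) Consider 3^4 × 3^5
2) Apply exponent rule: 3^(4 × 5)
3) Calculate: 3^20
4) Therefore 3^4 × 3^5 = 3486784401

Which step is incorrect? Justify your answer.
Step 2: Apply exponent rule: 3^(4 × 5)

Step 2 incorrectly states that a^b × a^c = a^(b×c). The correct rule is a^b × a^c = a^(b+c). The actual value is 3^4 × 3^5 = 3^9 = 19683, not 3^20 = 3486784401.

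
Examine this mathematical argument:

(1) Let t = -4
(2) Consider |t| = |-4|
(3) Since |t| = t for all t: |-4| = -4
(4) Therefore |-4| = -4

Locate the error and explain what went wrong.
Step 3: Since |t| = t for all t: |-4| = -4

Step 3 incorrectly states that |t| = t for all t. The correct definition is |t| = t when t >= 0, and |t| = -t when t < 0. Since -4 < 0, we have |-4| = -(-4) = 4, not -4.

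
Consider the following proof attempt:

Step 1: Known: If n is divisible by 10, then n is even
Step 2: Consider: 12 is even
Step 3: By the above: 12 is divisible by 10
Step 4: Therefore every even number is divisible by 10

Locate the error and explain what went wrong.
Step 3: By the above: 12 is divisible by 10

Step 3 commits the fallacy of affirming the consequent. The known fact 'divisible by 10 → even' does NOT imply 'even → divisible by 10'. That would be the converse, which is false. For example, 12 is even but 12 ÷ 10 = 1.20, which is not an integer.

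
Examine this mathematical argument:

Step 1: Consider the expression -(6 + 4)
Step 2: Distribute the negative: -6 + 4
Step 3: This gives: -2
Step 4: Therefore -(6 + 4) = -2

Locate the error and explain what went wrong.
Step 2: Distribute the negative: -6 + 4

Step 2 incorrectly distributes the negative sign. The correct distribution is -(6 + 4) = -6 - 4 = -10. The negative must be applied to both terms, not just the first. The error treats -(6 + 4) as -6 + 4, which equals -2 instead of -10.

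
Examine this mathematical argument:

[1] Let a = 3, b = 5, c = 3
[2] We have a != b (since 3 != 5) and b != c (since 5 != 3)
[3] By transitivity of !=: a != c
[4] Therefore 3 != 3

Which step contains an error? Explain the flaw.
Step 3: By transitivity of !=: a != c

Step 3 incorrectly applies transitivity to the '!=' relation. Transitivity states: if a R b and b R c, then a R c. However, '!=' is not transitive. Counterexample: 3 != 5 and 5 != 3, but 3 = 3 (both equal 3). Transitivity holds for relations like <, <=, =, but not for !=.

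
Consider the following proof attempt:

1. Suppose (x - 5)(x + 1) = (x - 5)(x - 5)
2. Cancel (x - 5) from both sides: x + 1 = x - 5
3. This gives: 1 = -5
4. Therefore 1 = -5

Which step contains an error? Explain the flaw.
Step 2: Cancel (x - 5) from both sides: x + 1 = x - 5

Step 2 cancels (x - 5) from both sides. This is only valid if (x - 5) ≠ 0, i.e., x ≠ 5. When x = 5, both sides equal zero regardless of the other factors. The correct approach requires considering x = 5 as a separate case.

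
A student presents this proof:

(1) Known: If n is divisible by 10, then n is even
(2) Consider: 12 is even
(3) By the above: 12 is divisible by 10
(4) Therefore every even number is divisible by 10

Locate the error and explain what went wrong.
Step 3: By the above: 12 is divisible by 10

Step 3 commits the fallacy of affirming the consequent. The known fact 'divisible by 10 → even' does NOT imply 'even → divisible by 10'. That would be the converse, which is false. For example, 12 is even but 12 ÷ 10 = 1.20, which is not an integer.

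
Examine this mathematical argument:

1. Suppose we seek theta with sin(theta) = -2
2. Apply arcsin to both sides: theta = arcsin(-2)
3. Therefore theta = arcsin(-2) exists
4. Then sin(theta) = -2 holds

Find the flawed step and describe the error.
Step 2: Apply arcsin to both sides: theta = arcsin(-2)

Step 2 applies arcsin to -2. However, arcsin(x) is only defined for x in [-1, 1] because sin(theta) can only produce values in that range. Since |-2| > 1, arcsin(-2) is undefined. There is no angle whose sine equals -2.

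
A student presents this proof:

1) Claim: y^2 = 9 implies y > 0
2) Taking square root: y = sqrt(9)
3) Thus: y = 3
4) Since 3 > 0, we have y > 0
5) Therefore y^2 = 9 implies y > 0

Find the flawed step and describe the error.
Step 2: Taking square root: y = sqrt(9)

Step 2 takes the square root and assumes the positive root only. The equation y^2 = 9 actually has two solutions: y = 3 and y = -3. The proof silently assumes y > 0 without justification, then uses this assumption to conclude y > 0, which is circular. The counterexample y = -3 shows the claim is false.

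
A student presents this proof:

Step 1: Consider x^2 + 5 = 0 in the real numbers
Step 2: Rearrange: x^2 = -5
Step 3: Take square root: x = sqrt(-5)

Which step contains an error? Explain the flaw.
Step 3: Take square root: x = sqrt(-5)

Step 3 takes the square root of -5, which is negative. In the real number system, the square root of a negative number is undefined. The equation x^2 + 5 = 0 has no real solutions. Square roots of negative numbers only exist in the complex numbers.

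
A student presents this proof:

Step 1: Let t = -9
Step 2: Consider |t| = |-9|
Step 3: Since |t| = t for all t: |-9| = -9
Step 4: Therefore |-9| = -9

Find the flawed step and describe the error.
Step 3: Since |t| = t for all t: |-9| = -9

Step 3 incorrectly states that |t| = t for all t. The correct definition is |t| = t when t >= 0, and |t| = -t when t < 0. Since -9 < 0, we have |-9| = -(-9) = 9, not -9.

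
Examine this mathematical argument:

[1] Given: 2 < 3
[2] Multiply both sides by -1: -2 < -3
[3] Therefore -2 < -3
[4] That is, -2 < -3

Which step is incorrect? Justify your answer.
Step 2: Multiply both sides by -1: -2 < -3

Step 2 multiplies both sides by -1 but fails to reverse the inequality sign. When multiplying (or dividing) an inequality by a negative number, the direction must be reversed. Since 2 < 3, we should get -2 > -3, i.e., -2 > -3.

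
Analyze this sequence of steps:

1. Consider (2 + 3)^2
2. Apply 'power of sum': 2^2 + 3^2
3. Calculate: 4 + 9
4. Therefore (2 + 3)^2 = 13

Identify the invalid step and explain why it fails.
Step 2: Apply 'power of sum': 2^2 + 3^2

Step 2 incorrectly applies a non-existent rule '(a+b)^n = a^n + b^n'. This is false in general. The correct expansion uses the binomial theorem. The actual value is (2 + 3)^2 = 5^2 = 25, not 13.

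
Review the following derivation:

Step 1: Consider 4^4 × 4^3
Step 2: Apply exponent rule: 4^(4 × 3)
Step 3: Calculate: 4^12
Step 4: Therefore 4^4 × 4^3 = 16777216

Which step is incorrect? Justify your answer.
Step 2: Apply exponent rule: 4^(4 × 3)

Step 2 incorrectly states that a^b × a^c = a^(b×c). The correct rule is a^b × a^c = a^(b+c). The actual value is 4^4 × 4^3 = 4^7 = 16384, not 4^12 = 16777216.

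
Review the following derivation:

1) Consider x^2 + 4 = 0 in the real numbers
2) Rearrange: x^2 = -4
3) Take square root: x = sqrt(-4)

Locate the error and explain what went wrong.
Step 3: Take square root: x = sqrt(-4)

Step 3 takes the square root of -4, which is negative. In the real number system, the square root of a negative number is undefined. The equation x^2 + 4 = 0 has no real solutions. Square roots of negative numbers only exist in the complex numbers.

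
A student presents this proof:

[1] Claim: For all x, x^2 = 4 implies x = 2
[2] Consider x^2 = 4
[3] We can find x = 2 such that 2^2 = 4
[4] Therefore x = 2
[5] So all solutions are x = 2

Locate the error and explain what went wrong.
Step 4: Therefore x = 2

Step 4 incorrectly concludes that x = 2 is the only solution. The proof shows that x = 2 is A solution (existence), but does not show it is the ONLY solution (uniqueness). In fact, x = -2 is also a solution since (-2)^2 = 4. Finding one solution doesn't prove there are no others.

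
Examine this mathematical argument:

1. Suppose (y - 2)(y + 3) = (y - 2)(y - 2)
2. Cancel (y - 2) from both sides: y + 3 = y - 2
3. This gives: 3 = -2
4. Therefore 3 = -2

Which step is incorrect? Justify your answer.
Step 2: Cancel (y - 2) from both sides: y + 3 = y - 2

Step 2 cancels (y - 2) from both sides. This is only valid if (y - 2) ≠ 0, i.e., y ≠ 2. When y = 2, both sides equal zero regardless of the other factors. The correct approach requires considering y = 2 as a separate case.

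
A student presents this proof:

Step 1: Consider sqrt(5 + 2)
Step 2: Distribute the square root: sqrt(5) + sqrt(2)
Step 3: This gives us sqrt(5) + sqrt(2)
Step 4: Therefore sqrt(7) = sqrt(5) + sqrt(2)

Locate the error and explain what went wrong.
Step 2: Distribute the square root: sqrt(5) + sqrt(2)

Step 2 incorrectly 'distributes' the square root over addition. The square root function does not distribute: sqrt(a + b) ≠ sqrt(a) + sqrt(b). In fact, sqrt(5 + 2) = sqrt(7) ≈ 2.6458, while sqrt(5) + sqrt(2) ≈ 3.6503.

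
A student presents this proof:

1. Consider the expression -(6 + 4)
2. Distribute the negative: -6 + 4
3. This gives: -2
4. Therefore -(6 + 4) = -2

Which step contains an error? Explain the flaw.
Step 2: Distribute the negative: -6 + 4

Step 2 incorrectly distributes the negative sign. The correct distribution is -(6 + 4) = -6 - 4 = -10. The negative must be applied to both terms, not just the first. The error treats -(6 + 4) as -6 + 4, which equals -2 instead of -10.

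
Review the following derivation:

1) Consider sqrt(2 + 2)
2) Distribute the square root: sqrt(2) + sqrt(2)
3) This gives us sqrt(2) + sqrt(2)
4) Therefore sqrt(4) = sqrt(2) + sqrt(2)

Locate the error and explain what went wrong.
Step 2: Distribute the square root: sqrt(2) + sqrt(2)

Step 2 incorrectly 'distributes' the square root over addition. The square root function does not distribute: sqrt(a + b) ≠ sqrt(a) + sqrt(b). In fact, sqrt(2 + 2) = sqrt(4) ≈ 2.0000, while sqrt(2) + sqrt(2) ≈ 2.8284.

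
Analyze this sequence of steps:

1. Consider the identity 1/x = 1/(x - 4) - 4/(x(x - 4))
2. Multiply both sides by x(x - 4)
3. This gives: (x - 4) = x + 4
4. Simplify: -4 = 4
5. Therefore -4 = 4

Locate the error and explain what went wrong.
Step 3: This gives: (x - 4) = x + 4

Step 3 makes a sign error when clearing denominators. Multiplying -4/(x(x - 4)) by x(x - 4) gives -4, not +4. The correct result is (x - 4) = x - 4, which is trivially true, not (x - 4) = x + 4. (Step 1 is a valid identity: 1/(x - 4) - 4/(x(x - 4)) = (x - 4)/(x(x - 4)) = 1/x.)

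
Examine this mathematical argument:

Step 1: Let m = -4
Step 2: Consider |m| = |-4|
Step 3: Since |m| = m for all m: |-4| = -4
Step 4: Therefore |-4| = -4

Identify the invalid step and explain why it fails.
Step 3: Since |m| = m for all m: |-4| = -4

Step 3 incorrectly states that |m| = m for all m. The correct definition is |m| = m when m >= 0, and |m| = -m when m < 0. Since -4 < 0, we have |-4| = -(-4) = 4, not -4.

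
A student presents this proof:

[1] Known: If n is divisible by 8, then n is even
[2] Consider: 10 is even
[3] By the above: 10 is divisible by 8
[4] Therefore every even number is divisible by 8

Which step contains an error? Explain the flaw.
Step 3: By the above: 10 is divisible by 8

Step 3 commits the fallacy of affirming the consequent. The known fact 'divisible by 8 → even' does NOT imply 'even → divisible by 8'. That would be the converse, which is false. For example, 10 is even but 10 ÷ 8 = 1.25, which is not an integer.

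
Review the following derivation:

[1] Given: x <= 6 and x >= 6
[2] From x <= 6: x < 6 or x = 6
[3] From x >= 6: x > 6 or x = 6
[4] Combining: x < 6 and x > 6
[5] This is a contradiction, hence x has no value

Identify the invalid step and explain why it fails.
Step 4: Combining: x < 6 and x > 6

Step 4 incorrectly combines the conditions. From x <= 6 and x >= 6, the intersection is x = 6. The error treats the 'or' cases as 'and' requirements. The correct conclusion is that x = 6 is the unique solution, not that no solution exists.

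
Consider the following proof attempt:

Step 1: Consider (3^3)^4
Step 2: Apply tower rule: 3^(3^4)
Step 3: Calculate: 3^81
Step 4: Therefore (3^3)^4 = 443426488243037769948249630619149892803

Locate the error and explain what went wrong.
Step 2: Apply tower rule: 3^(3^4)

Step 2 incorrectly states that (a^b)^c = a^(b^c). The correct rule is (a^b)^c = a^(b×c). The actual value is (3^3)^4 = 3^12 = 531441, not 3^81 = 443426488243037769948249630619149892803.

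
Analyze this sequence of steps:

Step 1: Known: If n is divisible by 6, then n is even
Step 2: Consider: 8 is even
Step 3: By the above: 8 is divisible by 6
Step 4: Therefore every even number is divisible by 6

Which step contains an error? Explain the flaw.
Step 3: By the above: 8 is divisible by 6

Step 3 commits the fallacy of affirming the consequent. The known fact 'divisible by 6 → even' does NOT imply 'even → divisible by 6'. That would be the converse, which is false. For example, 8 is even but 8 ÷ 6 = 1.33, which is not an integer.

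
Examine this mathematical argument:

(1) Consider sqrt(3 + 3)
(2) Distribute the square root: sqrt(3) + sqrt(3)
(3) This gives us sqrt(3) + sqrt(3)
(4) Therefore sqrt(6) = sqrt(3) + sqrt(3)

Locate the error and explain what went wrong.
Step 2: Distribute the square root: sqrt(3) + sqrt(3)

Step 2 incorrectly 'distributes' the square root over addition. The square root function does not distribute: sqrt(a + b) ≠ sqrt(a) + sqrt(b). In fact, sqrt(3 + 3) = sqrt(6) ≈ 2.4495, while sqrt(3) + sqrt(3) ≈ 3.4641.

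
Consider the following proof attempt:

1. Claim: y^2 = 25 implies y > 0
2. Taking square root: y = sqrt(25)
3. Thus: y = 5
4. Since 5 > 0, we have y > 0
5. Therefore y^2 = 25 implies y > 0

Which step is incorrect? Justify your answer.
Step 2: Taking square root: y = sqrt(25)

Step 2 takes the square root and assumes the positive root only. The equation y^2 = 25 actually has two solutions: y = 5 and y = -5. The proof silently assumes y > 0 without justification, then uses this assumption to conclude y > 0, which is circular. The counterexample y = -5 shows the claim is false.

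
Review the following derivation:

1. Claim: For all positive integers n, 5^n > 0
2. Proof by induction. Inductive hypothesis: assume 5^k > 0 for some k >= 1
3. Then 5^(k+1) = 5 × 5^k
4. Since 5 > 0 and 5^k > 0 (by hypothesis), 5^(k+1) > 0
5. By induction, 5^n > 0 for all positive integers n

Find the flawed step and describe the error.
Step 5: By induction, 5^n > 0 for all positive integers n

Step 5 concludes the proof by induction, but no base case was ever established. A valid induction proof requires: (1) a base case proving 5^1 > 0, and (2) an inductive step showing IF 5^k > 0 THEN 5^(k+1) > 0. Steps 2-4 correctly establish the inductive step, but without the base case the conclusion in step 5 does not follow.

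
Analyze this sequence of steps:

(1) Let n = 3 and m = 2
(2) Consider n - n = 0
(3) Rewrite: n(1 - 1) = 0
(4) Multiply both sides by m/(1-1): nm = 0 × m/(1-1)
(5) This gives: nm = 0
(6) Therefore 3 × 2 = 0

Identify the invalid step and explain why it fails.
Step 4: Multiply both sides by m/(1-1): nm = 0 × m/(1-1)

Step 4 multiplies both sides by m/(1-1). However, 1-1 = 0, so this is multiplication by m/0, which is undefined. We cannot multiply by an undefined expression.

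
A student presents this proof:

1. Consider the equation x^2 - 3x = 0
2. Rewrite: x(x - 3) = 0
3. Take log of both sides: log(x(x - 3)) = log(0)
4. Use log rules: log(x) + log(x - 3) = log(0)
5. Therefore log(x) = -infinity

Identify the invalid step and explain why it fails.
Step 3: Take log of both sides: log(x(x - 3)) = log(0)

Step 3 takes the logarithm of both sides, resulting in log(0) on the right side. The logarithm is only defined for positive numbers; log(0) is undefined (approaches negative infinity). This operation is invalid.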